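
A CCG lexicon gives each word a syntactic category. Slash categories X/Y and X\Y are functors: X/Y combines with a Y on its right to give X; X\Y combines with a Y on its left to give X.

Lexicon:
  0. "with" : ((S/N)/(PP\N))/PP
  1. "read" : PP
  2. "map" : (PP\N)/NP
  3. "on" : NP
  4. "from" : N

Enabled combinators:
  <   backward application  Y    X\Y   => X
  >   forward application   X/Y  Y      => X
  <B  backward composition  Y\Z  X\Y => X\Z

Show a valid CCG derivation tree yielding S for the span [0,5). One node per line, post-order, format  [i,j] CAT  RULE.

[0,5] S   >
  [0,4] S/N   >
    [0,2] (S/N)/(PP\N)   >
      [0,1] "with" : ((S/N)/(PP\N))/PP
      [1,2] "read" : PP
    [2,4] PP\N   >
      [2,3] "map" : (PP\N)/NP
      [3,4] "on" : NP
  [4,5] "from" : N

[0,1] ((S/N)/(PP\N))/PP  lex  "with"
[1,2] PP  lex  "read"
[0,2] (S/N)/(PP\N)  >  k=1
[2,3] (PP\N)/NP  lex  "map"
[3,4] NP  lex  "on"
[2,4] PP\N  >  k=3
[0,4] S/N  >  k=2
[4,5] N  lex  "from"
[0,5] S  >  k=4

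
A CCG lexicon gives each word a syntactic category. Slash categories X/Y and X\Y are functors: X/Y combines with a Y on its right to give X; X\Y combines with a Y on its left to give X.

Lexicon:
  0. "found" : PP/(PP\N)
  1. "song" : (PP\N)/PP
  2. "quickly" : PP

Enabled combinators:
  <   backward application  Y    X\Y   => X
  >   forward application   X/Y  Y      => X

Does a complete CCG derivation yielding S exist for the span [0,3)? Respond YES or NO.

NO

PP/(PP\N) (PP\N)/PP PP
CKY chart[0,3] = {PP}; S ∉ chart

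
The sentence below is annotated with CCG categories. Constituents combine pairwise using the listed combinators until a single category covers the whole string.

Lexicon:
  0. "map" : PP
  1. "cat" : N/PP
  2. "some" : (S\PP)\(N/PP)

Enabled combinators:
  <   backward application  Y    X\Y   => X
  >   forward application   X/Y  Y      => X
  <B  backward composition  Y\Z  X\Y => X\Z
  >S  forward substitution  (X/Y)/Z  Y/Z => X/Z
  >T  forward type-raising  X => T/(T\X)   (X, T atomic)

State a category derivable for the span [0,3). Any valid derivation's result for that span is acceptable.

[0,3] S   <
  [0,1] "map" : PP
  [1,3] S\PP   <
    [1,2] "cat" : N/PP
    [2,3] "some" : (S\PP)\(N/PP)

S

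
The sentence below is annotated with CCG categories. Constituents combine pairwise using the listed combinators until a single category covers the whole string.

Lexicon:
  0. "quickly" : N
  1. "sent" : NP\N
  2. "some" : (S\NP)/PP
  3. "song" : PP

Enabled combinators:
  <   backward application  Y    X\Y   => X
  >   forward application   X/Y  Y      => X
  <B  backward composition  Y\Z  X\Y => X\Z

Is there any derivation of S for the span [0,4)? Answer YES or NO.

YES

[0,4] S   <
  [0,2] NP   <
    [0,1] "quickly" : N
    [1,2] "sent" : NP\N
  [2,4] S\NP   >
    [2,3] "some" : (S\NP)/PP
    [3,4] "song" : PP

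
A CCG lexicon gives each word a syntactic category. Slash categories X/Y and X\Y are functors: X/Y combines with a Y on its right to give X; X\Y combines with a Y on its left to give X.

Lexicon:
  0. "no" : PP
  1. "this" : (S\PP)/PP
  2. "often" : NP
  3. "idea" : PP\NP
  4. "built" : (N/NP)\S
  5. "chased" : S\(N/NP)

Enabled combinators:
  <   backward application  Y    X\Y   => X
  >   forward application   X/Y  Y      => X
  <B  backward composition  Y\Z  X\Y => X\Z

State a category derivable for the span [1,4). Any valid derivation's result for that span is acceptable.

S\PP

[0,6] S   <
  [0,5] N/NP   <
    [0,4] S   <
      [0,1] "no" : PP
      [1,4] S\PP   >
        [1,2] "this" : (S\PP)/PP
        [2,4] PP   <
          [2,3] "often" : NP
          [3,4] "idea" : PP\NP
    [4,5] "built" : (N/NP)\S
  [5,6] "chased" : S\(N/NP)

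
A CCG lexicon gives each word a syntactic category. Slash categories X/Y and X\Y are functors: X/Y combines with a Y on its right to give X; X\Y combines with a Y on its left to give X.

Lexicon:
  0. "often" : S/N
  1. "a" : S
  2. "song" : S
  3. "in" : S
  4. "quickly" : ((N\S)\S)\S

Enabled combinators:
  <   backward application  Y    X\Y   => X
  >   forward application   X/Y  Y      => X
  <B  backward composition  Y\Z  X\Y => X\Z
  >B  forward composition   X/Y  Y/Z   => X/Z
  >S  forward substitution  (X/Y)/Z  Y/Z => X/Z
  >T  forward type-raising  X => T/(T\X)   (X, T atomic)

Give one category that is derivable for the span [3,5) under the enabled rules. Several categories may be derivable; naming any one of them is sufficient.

(N\S)\S

[0,5] S   >
  [0,1] "often" : S/N
  [1,5] N   >
    [1,2] N/(N\S)   >T
      [1,2] "a" : S
    [2,5] N\S   <
      [2,3] "song" : S
      [3,5] (N\S)\S   <
        [3,4] "in" : S
        [4,5] "quickly" : ((N\S)\S)\S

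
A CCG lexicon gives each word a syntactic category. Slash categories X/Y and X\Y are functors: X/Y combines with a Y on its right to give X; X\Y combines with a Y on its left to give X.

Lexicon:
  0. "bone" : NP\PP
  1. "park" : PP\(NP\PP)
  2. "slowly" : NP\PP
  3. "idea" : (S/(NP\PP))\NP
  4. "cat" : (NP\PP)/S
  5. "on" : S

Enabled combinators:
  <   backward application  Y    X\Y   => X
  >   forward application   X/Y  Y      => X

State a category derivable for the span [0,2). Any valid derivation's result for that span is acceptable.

PP

[0,6] S   >
  [0,4] S/(NP\PP)   <
    [0,3] NP   <
      [0,2] PP   <
        [0,1] "bone" : NP\PP
        [1,2] "park" : PP\(NP\PP)
      [2,3] "slowly" : NP\PP
    [3,4] "idea" : (S/(NP\PP))\NP
  [4,6] NP\PP   >
    [4,5] "cat" : (NP\PP)/S
    [5,6] "on" : S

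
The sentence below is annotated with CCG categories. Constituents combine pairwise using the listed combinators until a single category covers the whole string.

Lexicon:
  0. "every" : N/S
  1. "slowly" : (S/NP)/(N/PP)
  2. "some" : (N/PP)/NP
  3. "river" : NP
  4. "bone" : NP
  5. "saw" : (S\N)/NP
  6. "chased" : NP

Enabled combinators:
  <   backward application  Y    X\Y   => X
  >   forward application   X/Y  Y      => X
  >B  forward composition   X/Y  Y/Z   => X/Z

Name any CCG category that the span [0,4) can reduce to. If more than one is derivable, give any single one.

N/NP

[0,7] S   <
  [0,5] N   >
    [0,4] N/NP   >B
      [0,1] "every" : N/S
      [1,4] S/NP   >
        [1,2] "slowly" : (S/NP)/(N/PP)
        [2,4] N/PP   >
          [2,3] "some" : (N/PP)/NP
          [3,4] "river" : NP
    [4,5] "bone" : NP
  [5,7] S\N   >
    [5,6] "saw" : (S\N)/NP
    [6,7] "chased" : NP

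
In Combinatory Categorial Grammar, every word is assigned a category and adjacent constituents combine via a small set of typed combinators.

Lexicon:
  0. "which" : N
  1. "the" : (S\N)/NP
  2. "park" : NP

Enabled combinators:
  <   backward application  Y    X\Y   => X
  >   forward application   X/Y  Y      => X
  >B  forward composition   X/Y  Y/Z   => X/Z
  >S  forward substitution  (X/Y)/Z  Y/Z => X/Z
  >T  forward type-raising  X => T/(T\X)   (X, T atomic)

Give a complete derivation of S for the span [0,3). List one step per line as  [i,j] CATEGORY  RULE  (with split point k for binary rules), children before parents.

[0,3] S   <
  [0,1] "which" : N
  [1,3] S\N   >
    [1,2] "the" : (S\N)/NP
    [2,3] "park" : NP

[0,1] N  lex  "which"
[1,2] (S\N)/NP  lex  "the"
[2,3] NP  lex  "park"
[1,3] S\N  >  k=2
[0,3] S  <  k=1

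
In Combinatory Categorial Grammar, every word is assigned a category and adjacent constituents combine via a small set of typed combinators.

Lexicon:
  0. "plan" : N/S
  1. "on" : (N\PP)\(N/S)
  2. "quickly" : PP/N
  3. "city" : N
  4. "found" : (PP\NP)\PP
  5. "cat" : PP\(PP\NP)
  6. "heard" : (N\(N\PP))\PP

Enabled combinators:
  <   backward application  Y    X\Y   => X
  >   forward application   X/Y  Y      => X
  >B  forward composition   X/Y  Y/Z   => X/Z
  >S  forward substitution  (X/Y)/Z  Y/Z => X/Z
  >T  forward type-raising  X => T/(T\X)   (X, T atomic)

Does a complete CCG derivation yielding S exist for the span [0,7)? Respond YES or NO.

N/S (N\PP)\(N/S) PP/N N (PP\NP)\PP PP\(PP\NP) (N\(N\PP))\PP
CKY chart[0,7] = {N, N/(N\N), NP/(NP\N), PP/(PP\N), S/(S\N)}; S ∉ chart

NO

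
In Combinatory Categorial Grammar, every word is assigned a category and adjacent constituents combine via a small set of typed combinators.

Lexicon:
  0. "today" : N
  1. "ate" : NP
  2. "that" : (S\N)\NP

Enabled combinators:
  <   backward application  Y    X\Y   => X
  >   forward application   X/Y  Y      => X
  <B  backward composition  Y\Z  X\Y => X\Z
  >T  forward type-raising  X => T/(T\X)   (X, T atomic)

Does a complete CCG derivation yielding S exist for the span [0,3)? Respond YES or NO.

YES

[0,3] S   >
  [0,1] S/(S\N)   >T
    [0,1] "today" : N
  [1,3] S\N   <
    [1,2] "ate" : NP
    [2,3] "that" : (S\N)\NP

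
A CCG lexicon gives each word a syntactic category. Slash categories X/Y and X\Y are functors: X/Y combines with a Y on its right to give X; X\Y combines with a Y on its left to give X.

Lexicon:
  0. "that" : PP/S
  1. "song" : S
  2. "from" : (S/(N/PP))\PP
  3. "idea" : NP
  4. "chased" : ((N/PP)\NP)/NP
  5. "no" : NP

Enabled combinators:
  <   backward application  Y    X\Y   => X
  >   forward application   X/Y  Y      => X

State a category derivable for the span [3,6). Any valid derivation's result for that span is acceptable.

[0,6] S   >
  [0,3] S/(N/PP)   <
    [0,2] PP   >
      [0,1] "that" : PP/S
      [1,2] "song" : S
    [2,3] "from" : (S/(N/PP))\PP
  [3,6] N/PP   <
    [3,4] "idea" : NP
    [4,6] (N/PP)\NP   >
      [4,5] "chased" : ((N/PP)\NP)/NP
      [5,6] "no" : NP

N/PP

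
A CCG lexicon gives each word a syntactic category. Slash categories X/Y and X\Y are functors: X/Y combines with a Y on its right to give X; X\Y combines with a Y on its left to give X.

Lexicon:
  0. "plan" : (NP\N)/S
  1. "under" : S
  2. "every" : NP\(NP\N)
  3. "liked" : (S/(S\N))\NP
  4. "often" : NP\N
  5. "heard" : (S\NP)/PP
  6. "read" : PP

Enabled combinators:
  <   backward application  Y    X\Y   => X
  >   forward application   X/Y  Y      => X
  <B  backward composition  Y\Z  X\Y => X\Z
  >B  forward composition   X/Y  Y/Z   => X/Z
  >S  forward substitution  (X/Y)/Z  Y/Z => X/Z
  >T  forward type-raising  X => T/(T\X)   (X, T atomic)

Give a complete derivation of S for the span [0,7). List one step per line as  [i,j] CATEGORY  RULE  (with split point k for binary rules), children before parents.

[0,1] (NP\N)/S  lex  "plan"
[1,2] S  lex  "under"
[0,2] NP\N  >  k=1
[2,3] NP\(NP\N)  lex  "every"
[0,3] NP  <  k=2
[3,4] (S/(S\N))\NP  lex  "liked"
[0,4] S/(S\N)  <  k=3
[4,5] NP\N  lex  "often"
[5,6] (S\NP)/PP  lex  "heard"
[6,7] PP  lex  "read"
[5,7] S\NP  >  k=6
[4,7] S\N  <B  k=5
[0,7] S  >  k=4

[0,7] S   >
  [0,4] S/(S\N)   <
    [0,3] NP   <
      [0,2] NP\N   >
        [0,1] "plan" : (NP\N)/S
        [1,2] "under" : S
      [2,3] "every" : NP\(NP\N)
    [3,4] "liked" : (S/(S\N))\NP
  [4,7] S\N   <B
    [4,5] "often" : NP\N
    [5,7] S\NP   >
      [5,6] "heard" : (S\NP)/PP
      [6,7] "read" : PP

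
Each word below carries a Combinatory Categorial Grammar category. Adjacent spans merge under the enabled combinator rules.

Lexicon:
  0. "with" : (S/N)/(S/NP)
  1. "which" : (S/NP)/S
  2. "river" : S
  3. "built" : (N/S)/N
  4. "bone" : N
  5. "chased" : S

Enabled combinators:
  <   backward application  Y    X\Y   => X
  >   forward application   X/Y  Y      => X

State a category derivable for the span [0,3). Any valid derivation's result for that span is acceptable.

[0,6] S   >
  [0,3] S/N   >
    [0,1] "with" : (S/N)/(S/NP)
    [1,3] S/NP   >
      [1,2] "which" : (S/NP)/S
      [2,3] "river" : S
  [3,6] N   >
    [3,5] N/S   >
      [3,4] "built" : (N/S)/N
      [4,5] "bone" : N
    [5,6] "chased" : S

S/N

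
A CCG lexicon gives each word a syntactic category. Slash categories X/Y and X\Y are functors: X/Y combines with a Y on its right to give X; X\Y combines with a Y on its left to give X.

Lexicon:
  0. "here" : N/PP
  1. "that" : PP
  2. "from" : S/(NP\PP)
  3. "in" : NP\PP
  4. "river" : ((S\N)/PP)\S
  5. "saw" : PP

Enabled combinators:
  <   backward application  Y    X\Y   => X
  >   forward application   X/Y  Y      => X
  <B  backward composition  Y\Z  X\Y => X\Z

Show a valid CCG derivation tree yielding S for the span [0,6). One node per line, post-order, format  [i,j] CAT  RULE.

[0,1] N/PP  lex  "here"
[1,2] PP  lex  "that"
[0,2] N  >  k=1
[2,3] S/(NP\PP)  lex  "from"
[3,4] NP\PP  lex  "in"
[2,4] S  >  k=3
[4,5] ((S\N)/PP)\S  lex  "river"
[2,5] (S\N)/PP  <  k=4
[5,6] PP  lex  "saw"
[2,6] S\N  >  k=5
[0,6] S  <  k=2

[0,6] S   <
  [0,2] N   >
    [0,1] "here" : N/PP
    [1,2] "that" : PP
  [2,6] S\N   >
    [2,5] (S\N)/PP   <
      [2,4] S   >
        [2,3] "from" : S/(NP\PP)
        [3,4] "in" : NP\PP
      [4,5] "river" : ((S\N)/PP)\S
    [5,6] "saw" : PP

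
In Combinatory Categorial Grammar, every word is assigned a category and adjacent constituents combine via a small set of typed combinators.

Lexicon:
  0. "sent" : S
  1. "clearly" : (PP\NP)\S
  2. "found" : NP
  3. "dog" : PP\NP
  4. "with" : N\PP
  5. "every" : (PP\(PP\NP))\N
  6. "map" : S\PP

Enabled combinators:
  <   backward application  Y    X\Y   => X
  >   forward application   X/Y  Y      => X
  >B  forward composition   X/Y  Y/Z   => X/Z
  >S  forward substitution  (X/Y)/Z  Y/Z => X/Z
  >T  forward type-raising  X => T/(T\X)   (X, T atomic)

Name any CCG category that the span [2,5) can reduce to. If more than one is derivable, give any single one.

N

[0,7] S   <
  [0,6] PP   <
    [0,2] PP\NP   <
      [0,1] "sent" : S
      [1,2] "clearly" : (PP\NP)\S
    [2,6] PP\(PP\NP)   <
      [2,5] N   <
        [2,4] PP   <
          [2,3] "found" : NP
          [3,4] "dog" : PP\NP
        [4,5] "with" : N\PP
      [5,6] "every" : (PP\(PP\NP))\N
  [6,7] "map" : S\PP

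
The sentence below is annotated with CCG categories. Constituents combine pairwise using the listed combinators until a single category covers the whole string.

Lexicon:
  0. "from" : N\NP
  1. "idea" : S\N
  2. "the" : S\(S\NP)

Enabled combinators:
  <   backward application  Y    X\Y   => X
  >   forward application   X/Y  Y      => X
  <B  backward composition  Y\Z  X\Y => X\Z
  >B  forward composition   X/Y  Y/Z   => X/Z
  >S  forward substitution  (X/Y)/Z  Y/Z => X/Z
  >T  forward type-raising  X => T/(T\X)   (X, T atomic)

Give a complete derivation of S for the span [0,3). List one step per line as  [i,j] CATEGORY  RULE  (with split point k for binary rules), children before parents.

[0,1] N\NP  lex  "from"
[1,2] S\N  lex  "idea"
[0,2] S\NP  <B  k=1
[2,3] S\(S\NP)  lex  "the"
[0,3] S  <  k=2

[0,3] S   <
  [0,2] S\NP   <B
    [0,1] "from" : N\NP
    [1,2] "idea" : S\N
  [2,3] "the" : S\(S\NP)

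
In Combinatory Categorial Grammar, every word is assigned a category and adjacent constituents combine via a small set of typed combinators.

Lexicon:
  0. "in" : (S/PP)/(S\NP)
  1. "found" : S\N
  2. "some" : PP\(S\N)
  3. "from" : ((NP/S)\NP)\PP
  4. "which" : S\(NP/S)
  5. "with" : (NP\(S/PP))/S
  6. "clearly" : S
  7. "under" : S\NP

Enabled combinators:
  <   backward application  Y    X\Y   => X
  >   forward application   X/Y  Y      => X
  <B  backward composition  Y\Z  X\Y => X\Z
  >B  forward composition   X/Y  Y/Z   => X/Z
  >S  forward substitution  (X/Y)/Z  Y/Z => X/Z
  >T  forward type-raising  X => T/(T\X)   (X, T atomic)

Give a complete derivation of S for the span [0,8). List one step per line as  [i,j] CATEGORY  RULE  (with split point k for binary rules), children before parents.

[0,8] S   <
  [0,7] NP   <
    [0,5] S/PP   >
      [0,1] "in" : (S/PP)/(S\NP)
      [1,5] S\NP   <B
        [1,4] (NP/S)\NP   <
          [1,3] PP   <
            [1,2] "found" : S\N
            [2,3] "some" : PP\(S\N)
          [3,4] "from" : ((NP/S)\NP)\PP
        [4,5] "which" : S\(NP/S)
    [5,7] NP\(S/PP)   >
      [5,6] "with" : (NP\(S/PP))/S
      [6,7] "clearly" : S
  [7,8] "under" : S\NP

[0,1] (S/PP)/(S\NP)  lex  "in"
[1,2] S\N  lex  "found"
[2,3] PP\(S\N)  lex  "some"
[1,3] PP  <  k=2
[3,4] ((NP/S)\NP)\PP  lex  "from"
[1,4] (NP/S)\NP  <  k=3
[4,5] S\(NP/S)  lex  "which"
[1,5] S\NP  <B  k=4
[0,5] S/PP  >  k=1
[5,6] (NP\(S/PP))/S  lex  "with"
[6,7] S  lex  "clearly"
[5,7] NP\(S/PP)  >  k=6
[0,7] NP  <  k=5
[7,8] S\NP  lex  "under"
[0,8] S  <  k=7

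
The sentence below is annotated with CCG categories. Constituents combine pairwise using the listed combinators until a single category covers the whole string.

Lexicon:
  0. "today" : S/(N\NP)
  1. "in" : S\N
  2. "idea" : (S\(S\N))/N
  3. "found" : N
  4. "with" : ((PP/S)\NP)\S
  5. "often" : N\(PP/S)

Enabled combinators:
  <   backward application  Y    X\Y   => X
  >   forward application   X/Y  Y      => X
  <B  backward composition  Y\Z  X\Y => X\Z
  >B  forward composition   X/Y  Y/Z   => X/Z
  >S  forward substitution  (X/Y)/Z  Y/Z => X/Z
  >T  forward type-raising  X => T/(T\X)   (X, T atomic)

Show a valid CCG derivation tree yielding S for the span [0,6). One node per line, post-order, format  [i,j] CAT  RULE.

[0,1] S/(N\NP)  lex  "today"
[1,2] S\N  lex  "in"
[2,3] (S\(S\N))/N  lex  "idea"
[3,4] N  lex  "found"
[2,4] S\(S\N)  >  k=3
[1,4] S  <  k=2
[4,5] ((PP/S)\NP)\S  lex  "with"
[1,5] (PP/S)\NP  <  k=4
[5,6] N\(PP/S)  lex  "often"
[1,6] N\NP  <B  k=5
[0,6] S  >  k=1

[0,6] S   >
  [0,1] "today" : S/(N\NP)
  [1,6] N\NP   <B
    [1,5] (PP/S)\NP   <
      [1,4] S   <
        [1,2] "in" : S\N
        [2,4] S\(S\N)   >
          [2,3] "idea" : (S\(S\N))/N
          [3,4] "found" : N
      [4,5] "with" : ((PP/S)\NP)\S
    [5,6] "often" : N\(PP/S)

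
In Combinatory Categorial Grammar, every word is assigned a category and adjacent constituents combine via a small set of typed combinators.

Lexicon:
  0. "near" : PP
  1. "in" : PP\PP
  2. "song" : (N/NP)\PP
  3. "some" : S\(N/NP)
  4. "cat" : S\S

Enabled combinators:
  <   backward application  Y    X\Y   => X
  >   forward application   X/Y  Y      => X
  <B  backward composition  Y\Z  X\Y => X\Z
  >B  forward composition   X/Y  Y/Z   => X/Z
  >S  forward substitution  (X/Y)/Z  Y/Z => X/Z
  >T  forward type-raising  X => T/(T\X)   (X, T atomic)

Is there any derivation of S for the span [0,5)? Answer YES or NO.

[0,5] S   <
  [0,1] "near" : PP
  [1,5] S\PP   <B
    [1,2] "in" : PP\PP
    [2,5] S\PP   <B
      [2,4] S\PP   <B
        [2,3] "song" : (N/NP)\PP
        [3,4] "some" : S\(N/NP)
      [4,5] "cat" : S\S

YES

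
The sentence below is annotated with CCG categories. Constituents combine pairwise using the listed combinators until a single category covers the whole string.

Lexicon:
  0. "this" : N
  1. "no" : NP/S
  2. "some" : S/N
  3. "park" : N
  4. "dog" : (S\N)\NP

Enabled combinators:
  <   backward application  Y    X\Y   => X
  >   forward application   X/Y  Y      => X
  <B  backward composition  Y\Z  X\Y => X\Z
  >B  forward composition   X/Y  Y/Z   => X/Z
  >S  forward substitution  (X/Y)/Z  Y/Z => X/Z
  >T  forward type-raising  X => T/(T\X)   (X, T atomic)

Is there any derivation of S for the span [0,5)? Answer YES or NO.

YES

[0,5] S   >
  [0,1] S/(S\N)   >T
    [0,1] "this" : N
  [1,5] S\N   <
    [1,4] NP   >
      [1,2] "no" : NP/S
      [2,4] S   >
        [2,3] "some" : S/N
        [3,4] "park" : N
    [4,5] "dog" : (S\N)\NP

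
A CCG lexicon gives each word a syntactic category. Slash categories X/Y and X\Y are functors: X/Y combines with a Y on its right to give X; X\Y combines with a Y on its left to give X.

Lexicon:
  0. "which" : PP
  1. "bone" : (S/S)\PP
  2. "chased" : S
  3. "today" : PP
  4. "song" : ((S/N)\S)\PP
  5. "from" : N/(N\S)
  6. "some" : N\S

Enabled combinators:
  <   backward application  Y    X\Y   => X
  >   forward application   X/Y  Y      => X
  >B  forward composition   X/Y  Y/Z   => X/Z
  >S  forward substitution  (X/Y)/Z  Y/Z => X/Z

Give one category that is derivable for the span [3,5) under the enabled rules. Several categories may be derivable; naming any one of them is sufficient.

[0,7] S   >
  [0,5] S/N   >B
    [0,2] S/S   <
      [0,1] "which" : PP
      [1,2] "bone" : (S/S)\PP
    [2,5] S/N   <
      [2,3] "chased" : S
      [3,5] (S/N)\S   <
        [3,4] "today" : PP
        [4,5] "song" : ((S/N)\S)\PP
  [5,7] N   >
    [5,6] "from" : N/(N\S)
    [6,7] "some" : N\S

(S/N)\S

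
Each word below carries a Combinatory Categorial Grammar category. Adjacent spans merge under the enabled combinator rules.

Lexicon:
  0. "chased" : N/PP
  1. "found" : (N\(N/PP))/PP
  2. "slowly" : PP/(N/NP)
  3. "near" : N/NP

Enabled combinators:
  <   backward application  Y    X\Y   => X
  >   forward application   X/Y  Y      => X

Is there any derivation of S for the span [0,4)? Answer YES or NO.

N/PP (N\(N/PP))/PP PP/(N/NP) N/NP
CKY chart[0,4] = {N}; S ∉ chart

NO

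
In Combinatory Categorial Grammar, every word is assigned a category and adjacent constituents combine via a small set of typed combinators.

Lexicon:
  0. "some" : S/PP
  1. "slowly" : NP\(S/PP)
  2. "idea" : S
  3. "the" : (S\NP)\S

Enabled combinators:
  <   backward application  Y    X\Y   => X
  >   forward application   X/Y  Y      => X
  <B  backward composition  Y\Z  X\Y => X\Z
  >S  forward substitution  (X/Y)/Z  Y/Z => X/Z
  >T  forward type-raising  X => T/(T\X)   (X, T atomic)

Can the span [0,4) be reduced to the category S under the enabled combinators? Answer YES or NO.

YES

[0,4] S   <
  [0,2] NP   <
    [0,1] "some" : S/PP
    [1,2] "slowly" : NP\(S/PP)
  [2,4] S\NP   <
    [2,3] "idea" : S
    [3,4] "the" : (S\NP)\S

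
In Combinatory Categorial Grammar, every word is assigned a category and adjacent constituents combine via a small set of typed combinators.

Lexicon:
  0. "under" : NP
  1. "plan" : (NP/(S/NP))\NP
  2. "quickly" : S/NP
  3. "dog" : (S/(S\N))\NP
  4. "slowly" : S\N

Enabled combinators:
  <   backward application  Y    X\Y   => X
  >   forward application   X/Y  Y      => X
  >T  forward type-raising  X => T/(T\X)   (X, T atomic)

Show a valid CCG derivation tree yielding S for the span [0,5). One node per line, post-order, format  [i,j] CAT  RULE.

[0,1] NP  lex  "under"
[1,2] (NP/(S/NP))\NP  lex  "plan"
[0,2] NP/(S/NP)  <  k=1
[2,3] S/NP  lex  "quickly"
[0,3] NP  >  k=2
[3,4] (S/(S\N))\NP  lex  "dog"
[0,4] S/(S\N)  <  k=3
[4,5] S\N  lex  "slowly"
[0,5] S  >  k=4

[0,5] S   >
  [0,4] S/(S\N)   <
    [0,3] NP   >
      [0,2] NP/(S/NP)   <
        [0,1] "under" : NP
        [1,2] "plan" : (NP/(S/NP))\NP
      [2,3] "quickly" : S/NP
    [3,4] "dog" : (S/(S\N))\NP
  [4,5] "slowly" : S\N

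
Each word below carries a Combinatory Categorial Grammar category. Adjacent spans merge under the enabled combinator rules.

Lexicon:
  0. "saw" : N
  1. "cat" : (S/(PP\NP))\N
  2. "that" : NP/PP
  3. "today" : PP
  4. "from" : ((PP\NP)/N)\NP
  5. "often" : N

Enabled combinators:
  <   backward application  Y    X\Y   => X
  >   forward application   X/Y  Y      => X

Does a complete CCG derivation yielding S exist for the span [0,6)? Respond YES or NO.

YES

[0,6] S   >
  [0,2] S/(PP\NP)   <
    [0,1] "saw" : N
    [1,2] "cat" : (S/(PP\NP))\N
  [2,6] PP\NP   >
    [2,5] (PP\NP)/N   <
      [2,4] NP   >
        [2,3] "that" : NP/PP
        [3,4] "today" : PP
      [4,5] "from" : ((PP\NP)/N)\NP
    [5,6] "often" : N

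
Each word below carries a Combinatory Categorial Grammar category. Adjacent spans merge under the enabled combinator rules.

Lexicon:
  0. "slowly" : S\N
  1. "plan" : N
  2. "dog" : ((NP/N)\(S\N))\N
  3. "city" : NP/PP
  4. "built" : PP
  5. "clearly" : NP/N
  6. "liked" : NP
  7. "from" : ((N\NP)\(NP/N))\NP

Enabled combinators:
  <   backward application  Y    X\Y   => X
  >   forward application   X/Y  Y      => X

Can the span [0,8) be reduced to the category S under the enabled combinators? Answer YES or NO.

S\N N ((NP/N)\(S\N))\N NP/PP PP NP/N NP ((N\NP)\(NP/N))\NP
CKY chart[0,8] = {NP}; S ∉ chart

NO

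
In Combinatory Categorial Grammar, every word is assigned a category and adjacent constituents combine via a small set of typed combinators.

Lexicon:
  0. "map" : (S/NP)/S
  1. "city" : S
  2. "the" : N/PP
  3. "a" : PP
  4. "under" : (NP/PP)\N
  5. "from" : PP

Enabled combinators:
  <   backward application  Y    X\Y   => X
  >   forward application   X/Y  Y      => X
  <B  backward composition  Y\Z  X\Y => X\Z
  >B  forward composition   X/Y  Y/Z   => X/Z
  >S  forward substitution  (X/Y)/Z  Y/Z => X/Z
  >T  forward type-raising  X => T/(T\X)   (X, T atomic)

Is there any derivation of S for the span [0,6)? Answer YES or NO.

[0,6] S   >
  [0,2] S/NP   >
    [0,1] "map" : (S/NP)/S
    [1,2] "city" : S
  [2,6] NP   >
    [2,5] NP/PP   <
      [2,4] N   >
        [2,3] "the" : N/PP
        [3,4] "a" : PP
      [4,5] "under" : (NP/PP)\N
    [5,6] "from" : PP

YES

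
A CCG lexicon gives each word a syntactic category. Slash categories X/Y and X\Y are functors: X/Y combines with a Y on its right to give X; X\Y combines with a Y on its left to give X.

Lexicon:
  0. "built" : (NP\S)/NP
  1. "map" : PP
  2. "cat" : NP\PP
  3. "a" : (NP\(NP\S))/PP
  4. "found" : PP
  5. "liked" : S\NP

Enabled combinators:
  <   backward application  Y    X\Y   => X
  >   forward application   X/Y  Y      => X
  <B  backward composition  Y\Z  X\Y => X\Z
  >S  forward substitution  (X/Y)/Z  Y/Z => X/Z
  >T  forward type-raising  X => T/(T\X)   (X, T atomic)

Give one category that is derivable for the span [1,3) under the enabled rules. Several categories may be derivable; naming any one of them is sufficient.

NP

[0,6] S   <
  [0,5] NP   <
    [0,3] NP\S   >
      [0,1] "built" : (NP\S)/NP
      [1,3] NP   <
        [1,2] "map" : PP
        [2,3] "cat" : NP\PP
    [3,5] NP\(NP\S)   >
      [3,4] "a" : (NP\(NP\S))/PP
      [4,5] "found" : PP
  [5,6] "liked" : S\NP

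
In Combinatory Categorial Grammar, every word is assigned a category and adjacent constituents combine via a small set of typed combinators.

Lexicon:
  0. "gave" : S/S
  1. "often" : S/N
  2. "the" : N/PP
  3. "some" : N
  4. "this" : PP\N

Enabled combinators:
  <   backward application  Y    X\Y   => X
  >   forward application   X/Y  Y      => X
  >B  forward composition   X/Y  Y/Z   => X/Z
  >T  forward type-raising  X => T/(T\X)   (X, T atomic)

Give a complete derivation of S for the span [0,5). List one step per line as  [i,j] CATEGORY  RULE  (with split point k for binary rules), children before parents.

[0,5] S   >
  [0,3] S/PP   >B
    [0,2] S/N   >B
      [0,1] "gave" : S/S
      [1,2] "often" : S/N
    [2,3] "the" : N/PP
  [3,5] PP   >
    [3,4] PP/(PP\N)   >T
      [3,4] "some" : N
    [4,5] "this" : PP\N

[0,1] S/S  lex  "gave"
[1,2] S/N  lex  "often"
[0,2] S/N  >B  k=1
[2,3] N/PP  lex  "the"
[0,3] S/PP  >B  k=2
[3,4] N  lex  "some"
[3,4] PP/(PP\N)  >T
[4,5] PP\N  lex  "this"
[3,5] PP  >  k=4
[0,5] S  >  k=3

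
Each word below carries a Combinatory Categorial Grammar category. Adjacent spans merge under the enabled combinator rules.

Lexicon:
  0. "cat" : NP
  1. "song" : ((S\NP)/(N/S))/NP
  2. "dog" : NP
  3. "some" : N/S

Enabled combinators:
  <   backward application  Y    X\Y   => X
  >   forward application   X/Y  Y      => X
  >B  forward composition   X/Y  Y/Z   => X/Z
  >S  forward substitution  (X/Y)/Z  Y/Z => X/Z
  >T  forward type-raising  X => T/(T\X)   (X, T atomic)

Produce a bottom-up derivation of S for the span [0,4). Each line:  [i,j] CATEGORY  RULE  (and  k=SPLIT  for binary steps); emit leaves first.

[0,1] NP  lex  "cat"
[0,1] S/(S\NP)  >T
[1,2] ((S\NP)/(N/S))/NP  lex  "song"
[2,3] NP  lex  "dog"
[1,3] (S\NP)/(N/S)  >  k=2
[3,4] N/S  lex  "some"
[1,4] S\NP  >  k=3
[0,4] S  >  k=1

[0,4] S   >
  [0,1] S/(S\NP)   >T
    [0,1] "cat" : NP
  [1,4] S\NP   >
    [1,3] (S\NP)/(N/S)   >
      [1,2] "song" : ((S\NP)/(N/S))/NP
      [2,3] "dog" : NP
    [3,4] "some" : N/S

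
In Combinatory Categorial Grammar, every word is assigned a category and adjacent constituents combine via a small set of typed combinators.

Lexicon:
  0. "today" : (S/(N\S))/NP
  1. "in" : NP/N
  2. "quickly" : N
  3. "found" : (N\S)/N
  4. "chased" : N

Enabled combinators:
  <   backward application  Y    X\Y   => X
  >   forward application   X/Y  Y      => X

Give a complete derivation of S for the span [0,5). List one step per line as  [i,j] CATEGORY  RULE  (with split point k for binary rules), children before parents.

[0,1] (S/(N\S))/NP  lex  "today"
[1,2] NP/N  lex  "in"
[2,3] N  lex  "quickly"
[1,3] NP  >  k=2
[0,3] S/(N\S)  >  k=1
[3,4] (N\S)/N  lex  "found"
[4,5] N  lex  "chased"
[3,5] N\S  >  k=4
[0,5] S  >  k=3

[0,5] S   >
  [0,3] S/(N\S)   >
    [0,1] "today" : (S/(N\S))/NP
    [1,3] NP   >
      [1,2] "in" : NP/N
      [2,3] "quickly" : N
  [3,5] N\S   >
    [3,4] "found" : (N\S)/N
    [4,5] "chased" : N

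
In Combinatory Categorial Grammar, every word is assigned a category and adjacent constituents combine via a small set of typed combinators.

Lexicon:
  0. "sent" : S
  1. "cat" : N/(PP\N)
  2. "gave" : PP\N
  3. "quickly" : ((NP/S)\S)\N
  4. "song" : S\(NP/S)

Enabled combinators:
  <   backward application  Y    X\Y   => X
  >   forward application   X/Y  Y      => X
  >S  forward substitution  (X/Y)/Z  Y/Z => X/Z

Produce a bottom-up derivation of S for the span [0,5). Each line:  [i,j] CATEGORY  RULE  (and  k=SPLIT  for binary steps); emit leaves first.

[0,1] S  lex  "sent"
[1,2] N/(PP\N)  lex  "cat"
[2,3] PP\N  lex  "gave"
[1,3] N  >  k=2
[3,4] ((NP/S)\S)\N  lex  "quickly"
[1,4] (NP/S)\S  <  k=3
[0,4] NP/S  <  k=1
[4,5] S\(NP/S)  lex  "song"
[0,5] S  <  k=4

[0,5] S   <
  [0,4] NP/S   <
    [0,1] "sent" : S
    [1,4] (NP/S)\S   <
      [1,3] N   >
        [1,2] "cat" : N/(PP\N)
        [2,3] "gave" : PP\N
      [3,4] "quickly" : ((NP/S)\S)\N
  [4,5] "song" : S\(NP/S)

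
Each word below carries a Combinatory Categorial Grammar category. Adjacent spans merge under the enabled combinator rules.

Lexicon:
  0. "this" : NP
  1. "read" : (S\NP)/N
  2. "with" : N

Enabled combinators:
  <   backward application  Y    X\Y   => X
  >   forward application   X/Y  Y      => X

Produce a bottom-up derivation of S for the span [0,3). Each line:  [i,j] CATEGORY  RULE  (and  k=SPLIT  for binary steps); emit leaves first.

[0,1] NP  lex  "this"
[1,2] (S\NP)/N  lex  "read"
[2,3] N  lex  "with"
[1,3] S\NP  >  k=2
[0,3] S  <  k=1

[0,3] S   <
  [0,1] "this" : NP
  [1,3] S\NP   >
    [1,2] "read" : (S\NP)/N
    [2,3] "with" : N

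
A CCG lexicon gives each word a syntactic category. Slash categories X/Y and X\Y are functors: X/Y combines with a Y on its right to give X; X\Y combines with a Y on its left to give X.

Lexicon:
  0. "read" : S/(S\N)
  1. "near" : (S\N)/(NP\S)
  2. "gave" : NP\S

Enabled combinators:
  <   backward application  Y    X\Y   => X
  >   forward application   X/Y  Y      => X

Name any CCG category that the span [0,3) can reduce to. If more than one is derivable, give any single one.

[0,3] S   >
  [0,1] "read" : S/(S\N)
  [1,3] S\N   >
    [1,2] "near" : (S\N)/(NP\S)
    [2,3] "gave" : NP\S

S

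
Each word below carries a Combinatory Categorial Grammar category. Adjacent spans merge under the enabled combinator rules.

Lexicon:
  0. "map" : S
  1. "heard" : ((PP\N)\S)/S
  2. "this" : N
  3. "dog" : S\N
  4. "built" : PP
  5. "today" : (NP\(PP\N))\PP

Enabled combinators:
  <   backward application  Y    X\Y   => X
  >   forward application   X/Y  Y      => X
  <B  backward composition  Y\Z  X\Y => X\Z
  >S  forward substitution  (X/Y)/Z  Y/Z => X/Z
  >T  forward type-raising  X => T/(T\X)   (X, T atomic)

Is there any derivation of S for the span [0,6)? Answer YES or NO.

S ((PP\N)\S)/S N S\N PP (NP\(PP\N))\PP
CKY chart[0,6] = {N/(N\NP), NP, NP/(NP\NP), PP/(PP\NP), S/(S\NP)}; S ∉ chart

NO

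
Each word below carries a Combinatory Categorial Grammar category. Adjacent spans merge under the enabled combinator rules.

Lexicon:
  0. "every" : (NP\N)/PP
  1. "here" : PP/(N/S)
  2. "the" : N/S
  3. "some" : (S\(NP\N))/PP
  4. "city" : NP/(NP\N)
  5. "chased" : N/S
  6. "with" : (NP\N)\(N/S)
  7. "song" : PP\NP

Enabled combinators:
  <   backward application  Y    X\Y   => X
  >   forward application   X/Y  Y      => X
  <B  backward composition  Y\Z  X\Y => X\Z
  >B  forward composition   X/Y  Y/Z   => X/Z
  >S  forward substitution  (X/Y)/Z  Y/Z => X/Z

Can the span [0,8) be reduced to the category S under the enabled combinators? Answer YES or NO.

YES

[0,8] S   <
  [0,3] NP\N   >
    [0,1] "every" : (NP\N)/PP
    [1,3] PP   >
      [1,2] "here" : PP/(N/S)
      [2,3] "the" : N/S
  [3,8] S\(NP\N)   >
    [3,4] "some" : (S\(NP\N))/PP
    [4,8] PP   <
      [4,7] NP   >
        [4,5] "city" : NP/(NP\N)
        [5,7] NP\N   <
          [5,6] "chased" : N/S
          [6,7] "with" : (NP\N)\(N/S)
      [7,8] "song" : PP\NP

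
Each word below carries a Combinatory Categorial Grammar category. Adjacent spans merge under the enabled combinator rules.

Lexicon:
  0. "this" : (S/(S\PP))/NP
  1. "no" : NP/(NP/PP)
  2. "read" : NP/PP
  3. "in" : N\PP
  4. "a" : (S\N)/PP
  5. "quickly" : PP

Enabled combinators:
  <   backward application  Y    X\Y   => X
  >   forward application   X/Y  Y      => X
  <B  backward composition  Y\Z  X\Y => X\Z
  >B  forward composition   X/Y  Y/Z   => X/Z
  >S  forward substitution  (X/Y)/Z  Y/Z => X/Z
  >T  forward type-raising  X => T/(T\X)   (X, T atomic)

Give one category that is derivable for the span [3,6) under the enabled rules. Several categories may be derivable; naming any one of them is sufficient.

S\PP

[0,6] S   >
  [0,3] S/(S\PP)   >
    [0,1] "this" : (S/(S\PP))/NP
    [1,3] NP   >
      [1,2] "no" : NP/(NP/PP)
      [2,3] "read" : NP/PP
  [3,6] S\PP   <B
    [3,4] "in" : N\PP
    [4,6] S\N   >
      [4,5] "a" : (S\N)/PP
      [5,6] "quickly" : PP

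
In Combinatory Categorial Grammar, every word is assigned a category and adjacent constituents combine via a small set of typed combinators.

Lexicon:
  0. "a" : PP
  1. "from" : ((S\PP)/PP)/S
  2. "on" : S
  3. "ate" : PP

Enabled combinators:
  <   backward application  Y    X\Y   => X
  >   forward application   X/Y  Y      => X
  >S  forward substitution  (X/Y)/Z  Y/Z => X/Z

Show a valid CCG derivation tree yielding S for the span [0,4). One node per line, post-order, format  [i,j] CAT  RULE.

[0,1] PP  lex  "a"
[1,2] ((S\PP)/PP)/S  lex  "from"
[2,3] S  lex  "on"
[1,3] (S\PP)/PP  >  k=2
[3,4] PP  lex  "ate"
[1,4] S\PP  >  k=3
[0,4] S  <  k=1

[0,4] S   <
  [0,1] "a" : PP
  [1,4] S\PP   >
    [1,3] (S\PP)/PP   >
      [1,2] "from" : ((S\PP)/PP)/S
      [2,3] "on" : S
    [3,4] "ate" : PP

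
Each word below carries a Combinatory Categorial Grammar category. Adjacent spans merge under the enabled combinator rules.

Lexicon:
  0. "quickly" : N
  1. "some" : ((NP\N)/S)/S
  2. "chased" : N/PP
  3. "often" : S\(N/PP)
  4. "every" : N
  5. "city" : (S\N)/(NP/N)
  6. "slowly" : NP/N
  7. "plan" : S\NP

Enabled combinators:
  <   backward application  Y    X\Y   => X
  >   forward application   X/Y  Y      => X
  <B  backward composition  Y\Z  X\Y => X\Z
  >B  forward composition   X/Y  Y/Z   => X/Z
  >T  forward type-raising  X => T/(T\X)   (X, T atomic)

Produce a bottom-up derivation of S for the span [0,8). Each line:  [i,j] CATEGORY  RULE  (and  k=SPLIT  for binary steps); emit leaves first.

[0,8] S   <
  [0,1] "quickly" : N
  [1,8] S\N   <B
    [1,7] NP\N   >
      [1,4] (NP\N)/S   >
        [1,2] "some" : ((NP\N)/S)/S
        [2,4] S   <
          [2,3] "chased" : N/PP
          [3,4] "often" : S\(N/PP)
      [4,7] S   <
        [4,5] "every" : N
        [5,7] S\N   >
          [5,6] "city" : (S\N)/(NP/N)
          [6,7] "slowly" : NP/N
    [7,8] "plan" : S\NP

[0,1] N  lex  "quickly"
[1,2] ((NP\N)/S)/S  lex  "some"
[2,3] N/PP  lex  "chased"
[3,4] S\(N/PP)  lex  "often"
[2,4] S  <  k=3
[1,4] (NP\N)/S  >  k=2
[4,5] N  lex  "every"
[5,6] (S\N)/(NP/N)  lex  "city"
[6,7] NP/N  lex  "slowly"
[5,7] S\N  >  k=6
[4,7] S  <  k=5
[1,7] NP\N  >  k=4
[7,8] S\NP  lex  "plan"
[1,8] S\N  <B  k=7
[0,8] S  <  k=1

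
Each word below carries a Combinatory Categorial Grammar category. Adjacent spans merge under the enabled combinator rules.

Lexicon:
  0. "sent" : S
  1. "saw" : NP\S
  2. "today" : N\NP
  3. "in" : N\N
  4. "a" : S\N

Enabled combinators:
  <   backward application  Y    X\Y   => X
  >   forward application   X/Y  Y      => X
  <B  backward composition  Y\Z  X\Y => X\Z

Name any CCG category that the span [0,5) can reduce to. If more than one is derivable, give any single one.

[0,5] S   <
  [0,4] N   <
    [0,2] NP   <
      [0,1] "sent" : S
      [1,2] "saw" : NP\S
    [2,4] N\NP   <B
      [2,3] "today" : N\NP
      [3,4] "in" : N\N
  [4,5] "a" : S\N

S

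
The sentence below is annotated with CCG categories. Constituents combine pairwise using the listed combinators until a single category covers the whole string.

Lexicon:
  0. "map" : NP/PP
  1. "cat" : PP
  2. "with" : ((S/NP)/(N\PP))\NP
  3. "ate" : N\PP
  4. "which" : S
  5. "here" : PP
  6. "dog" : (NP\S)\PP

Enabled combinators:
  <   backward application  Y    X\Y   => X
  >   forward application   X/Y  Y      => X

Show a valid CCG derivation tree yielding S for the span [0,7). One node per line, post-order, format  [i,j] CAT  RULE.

[0,7] S   >
  [0,4] S/NP   >
    [0,3] (S/NP)/(N\PP)   <
      [0,2] NP   >
        [0,1] "map" : NP/PP
        [1,2] "cat" : PP
      [2,3] "with" : ((S/NP)/(N\PP))\NP
    [3,4] "ate" : N\PP
  [4,7] NP   <
    [4,5] "which" : S
    [5,7] NP\S   <
      [5,6] "here" : PP
      [6,7] "dog" : (NP\S)\PP

[0,1] NP/PP  lex  "map"
[1,2] PP  lex  "cat"
[0,2] NP  >  k=1
[2,3] ((S/NP)/(N\PP))\NP  lex  "with"
[0,3] (S/NP)/(N\PP)  <  k=2
[3,4] N\PP  lex  "ate"
[0,4] S/NP  >  k=3
[4,5] S  lex  "which"
[5,6] PP  lex  "here"
[6,7] (NP\S)\PP  lex  "dog"
[5,7] NP\S  <  k=6
[4,7] NP  <  k=5
[0,7] S  >  k=4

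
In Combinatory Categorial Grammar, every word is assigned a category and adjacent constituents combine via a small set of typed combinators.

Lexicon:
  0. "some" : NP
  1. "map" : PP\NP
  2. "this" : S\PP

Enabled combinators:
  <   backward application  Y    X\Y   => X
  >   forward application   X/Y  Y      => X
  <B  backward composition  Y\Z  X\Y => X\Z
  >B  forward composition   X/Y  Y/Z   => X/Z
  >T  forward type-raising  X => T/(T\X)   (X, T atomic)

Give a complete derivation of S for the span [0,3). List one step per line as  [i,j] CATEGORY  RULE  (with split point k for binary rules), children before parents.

[0,3] S   >
  [0,1] S/(S\NP)   >T
    [0,1] "some" : NP
  [1,3] S\NP   <B
    [1,2] "map" : PP\NP
    [2,3] "this" : S\PP

[0,1] NP  lex  "some"
[0,1] S/(S\NP)  >T
[1,2] PP\NP  lex  "map"
[2,3] S\PP  lex  "this"
[1,3] S\NP  <B  k=2
[0,3] S  >  k=1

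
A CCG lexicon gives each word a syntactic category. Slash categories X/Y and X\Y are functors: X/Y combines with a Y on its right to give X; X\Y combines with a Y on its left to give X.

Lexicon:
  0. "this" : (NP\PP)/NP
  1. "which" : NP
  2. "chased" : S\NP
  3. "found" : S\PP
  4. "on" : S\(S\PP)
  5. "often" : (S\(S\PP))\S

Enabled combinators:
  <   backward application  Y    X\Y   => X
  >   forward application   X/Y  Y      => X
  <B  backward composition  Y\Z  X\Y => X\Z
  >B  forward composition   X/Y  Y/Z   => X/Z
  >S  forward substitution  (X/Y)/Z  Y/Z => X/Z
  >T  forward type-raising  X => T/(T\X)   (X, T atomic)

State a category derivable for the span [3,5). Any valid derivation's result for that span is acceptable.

[0,6] S   <
  [0,3] S\PP   <B
    [0,2] NP\PP   >
      [0,1] "this" : (NP\PP)/NP
      [1,2] "which" : NP
    [2,3] "chased" : S\NP
  [3,6] S\(S\PP)   <
    [3,5] S   <
      [3,4] "found" : S\PP
      [4,5] "on" : S\(S\PP)
    [5,6] "often" : (S\(S\PP))\S

S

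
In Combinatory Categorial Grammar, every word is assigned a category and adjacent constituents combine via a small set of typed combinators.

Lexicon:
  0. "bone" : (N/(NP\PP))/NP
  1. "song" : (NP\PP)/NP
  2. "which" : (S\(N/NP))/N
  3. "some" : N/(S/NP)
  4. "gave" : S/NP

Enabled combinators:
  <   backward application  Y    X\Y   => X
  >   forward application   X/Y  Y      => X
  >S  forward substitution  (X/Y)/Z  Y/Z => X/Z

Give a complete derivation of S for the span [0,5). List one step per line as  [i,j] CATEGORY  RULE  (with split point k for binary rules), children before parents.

[0,1] (N/(NP\PP))/NP  lex  "bone"
[1,2] (NP\PP)/NP  lex  "song"
[0,2] N/NP  >S  k=1
[2,3] (S\(N/NP))/N  lex  "which"
[3,4] N/(S/NP)  lex  "some"
[4,5] S/NP  lex  "gave"
[3,5] N  >  k=4
[2,5] S\(N/NP)  >  k=3
[0,5] S  <  k=2

[0,5] S   <
  [0,2] N/NP   >S
    [0,1] "bone" : (N/(NP\PP))/NP
    [1,2] "song" : (NP\PP)/NP
  [2,5] S\(N/NP)   >
    [2,3] "which" : (S\(N/NP))/N
    [3,5] N   >
      [3,4] "some" : N/(S/NP)
      [4,5] "gave" : S/NP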